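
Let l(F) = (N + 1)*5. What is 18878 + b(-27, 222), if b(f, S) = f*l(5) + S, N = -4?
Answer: 19505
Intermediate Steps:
l(F) = -15 (l(F) = (-4 + 1)*5 = -3*5 = -15)
b(f, S) = S - 15*f (b(f, S) = f*(-15) + S = -15*f + S = S - 15*f)
18878 + b(-27, 222) = 18878 + (222 - 15*(-27)) = 18878 + (222 + 405) = 18878 + 627 = 19505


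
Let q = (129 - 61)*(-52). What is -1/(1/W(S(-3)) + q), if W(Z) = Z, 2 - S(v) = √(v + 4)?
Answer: 1/3535 ≈ 0.00028289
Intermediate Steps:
S(v) = 2 - √(4 + v) (S(v) = 2 - √(v + 4) = 2 - √(4 + v))
q = -3536 (q = 68*(-52) = -3536)
-1/(1/W(S(-3)) + q) = -1/(1/(2 - √(4 - 3)) - 3536) = -1/(1/(2 - √1) - 3536) = -1/(1/(2 - 1*1) - 3536) = -1/(1/(2 - 1) - 3536) = -1/(1/1 - 3536) = -1/(1 - 3536) = -1/(-3535) = -1*(-1/3535) = 1/3535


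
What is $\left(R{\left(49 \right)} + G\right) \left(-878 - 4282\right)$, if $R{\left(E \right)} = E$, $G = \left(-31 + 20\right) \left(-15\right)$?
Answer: $-1104240$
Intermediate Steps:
$G = 165$ ($G = \left(-11\right) \left(-15\right) = 165$)
$\left(R{\left(49 \right)} + G\right) \left(-878 - 4282\right) = \left(49 + 165\right) \left(-878 - 4282\right) = 214 \left(-5160\right) = -1104240$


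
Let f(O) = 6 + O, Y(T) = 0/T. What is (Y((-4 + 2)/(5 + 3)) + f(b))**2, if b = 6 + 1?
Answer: 169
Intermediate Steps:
Y(T) = 0
b = 7
(Y((-4 + 2)/(5 + 3)) + f(b))**2 = (0 + (6 + 7))**2 = (0 + 13)**2 = 13**2 = 169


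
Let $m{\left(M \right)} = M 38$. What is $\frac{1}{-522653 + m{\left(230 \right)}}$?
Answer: $- \frac{1}{513913} \approx -1.9459 \cdot 10^{-6}$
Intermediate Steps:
$m{\left(M \right)} = 38 M$
$\frac{1}{-522653 + m{\left(230 \right)}} = \frac{1}{-522653 + 38 \cdot 230} = \frac{1}{-522653 + 8740} = \frac{1}{-513913} = - \frac{1}{513913}$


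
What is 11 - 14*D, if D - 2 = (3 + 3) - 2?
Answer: -73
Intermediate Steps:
D = 6 (D = 2 + ((3 + 3) - 2) = 2 + (6 - 2) = 2 + 4 = 6)
11 - 14*D = 11 - 14*6 = 11 - 84 = -73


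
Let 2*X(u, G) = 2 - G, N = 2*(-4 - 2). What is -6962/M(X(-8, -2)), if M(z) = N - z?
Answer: 3481/7 ≈ 497.29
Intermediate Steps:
N = -12 (N = 2*(-6) = -12)
X(u, G) = 1 - G/2 (X(u, G) = (2 - G)/2 = 1 - G/2)
M(z) = -12 - z
-6962/M(X(-8, -2)) = -6962/(-12 - (1 - 1/2*(-2))) = -6962/(-12 - (1 + 1)) = -6962/(-12 - 1*2) = -6962/(-12 - 2) = -6962/(-14) = -6962*(-1/14) = 3481/7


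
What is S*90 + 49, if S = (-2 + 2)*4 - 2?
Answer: -131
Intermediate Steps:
S = -2 (S = 0*4 - 2 = 0 - 2 = -2)
S*90 + 49 = -2*90 + 49 = -180 + 49 = -131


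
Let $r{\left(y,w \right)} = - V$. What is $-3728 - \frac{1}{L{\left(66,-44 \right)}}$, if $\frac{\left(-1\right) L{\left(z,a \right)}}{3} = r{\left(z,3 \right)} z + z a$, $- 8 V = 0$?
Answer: $- \frac{32478337}{8712} \approx -3728.0$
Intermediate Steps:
$V = 0$ ($V = \left(- \frac{1}{8}\right) 0 = 0$)
$r{\left(y,w \right)} = 0$ ($r{\left(y,w \right)} = \left(-1\right) 0 = 0$)
$L{\left(z,a \right)} = - 3 a z$ ($L{\left(z,a \right)} = - 3 \left(0 z + z a\right) = - 3 \left(0 + a z\right) = - 3 a z$)
$-3728 - \frac{1}{L{\left(66,-44 \right)}} = -3728 - \frac{1}{\left(-3\right) \left(-44\right) 66} = -3728 - \frac{1}{8712} = - \frac{32478337}{8712}$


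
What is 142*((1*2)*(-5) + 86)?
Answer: 10792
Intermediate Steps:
142*((1*2)*(-5) + 86) = 142*(2*(-5) + 86) = 142*(-10 + 86) = 142*76 = 10792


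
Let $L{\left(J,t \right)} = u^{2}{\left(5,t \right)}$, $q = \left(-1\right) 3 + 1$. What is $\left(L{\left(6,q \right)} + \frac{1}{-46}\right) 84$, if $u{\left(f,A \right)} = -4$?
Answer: $\frac{30870}{23} \approx 1342.2$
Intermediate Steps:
$q = -2$ ($q = -3 + 1 = -2$)
$L{\left(J,t \right)} = 16$ ($L{\left(J,t \right)} = \left(-4\right)^{2} = 16$)
$\left(L{\left(6,q \right)} + \frac{1}{-46}\right) 84 = \left(16 + \frac{1}{-46}\right) 84 = \left(16 - \frac{1}{46}\right) 84 = \frac{735}{46} \cdot 84 = \frac{30870}{23}$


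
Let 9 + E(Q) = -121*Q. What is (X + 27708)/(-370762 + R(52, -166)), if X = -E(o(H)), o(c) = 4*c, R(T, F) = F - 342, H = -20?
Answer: -18037/371270 ≈ -0.048582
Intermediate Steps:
R(T, F) = -342 + F
E(Q) = -9 - 121*Q
X = -9671 (X = -(-9 - 484*(-20)) = -(-9 - 121*(-80)) = -(-9 + 9680) = -1*9671 = -9671)
(X + 27708)/(-370762 + R(52, -166)) = (-9671 + 27708)/(-370762 + (-342 - 166)) = 18037/(-370762 - 508) = 18037/(-371270) = 18037*(-1/371270) = -18037/371270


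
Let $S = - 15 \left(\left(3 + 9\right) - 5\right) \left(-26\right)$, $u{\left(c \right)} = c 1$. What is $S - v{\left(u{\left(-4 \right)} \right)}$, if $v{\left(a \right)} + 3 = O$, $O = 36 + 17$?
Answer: $2680$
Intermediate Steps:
$u{\left(c \right)} = c$
$S = 2730$ ($S = - 15 \left(12 - 5\right) \left(-26\right) = \left(-15\right) 7 \left(-26\right) = \left(-105\right) \left(-26\right) = 2730$)
$O = 53$
$v{\left(a \right)} = 50$ ($v{\left(a \right)} = -3 + 53 = 50$)
$S - v{\left(u{\left(-4 \right)} \right)} = 2730 - 50 = 2680$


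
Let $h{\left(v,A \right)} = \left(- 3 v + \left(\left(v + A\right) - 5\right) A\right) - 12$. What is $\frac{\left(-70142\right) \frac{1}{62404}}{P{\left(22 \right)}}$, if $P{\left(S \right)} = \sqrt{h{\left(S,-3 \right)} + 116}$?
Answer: $\frac{35071 i}{62404} \approx 0.562 i$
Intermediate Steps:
$h{\left(v,A \right)} = -12 - 3 v + A \left(-5 + A + v\right)$ ($h{\left(v,A \right)} = \left(- 3 v + \left(\left(A + v\right) - 5\right) A\right) - 12 = \left(- 3 v + \left(-5 + A + v\right) A\right) - 12 = \left(- 3 v + A \left(-5 + A + v\right)\right) - 12 = -12 - 3 v + A \left(-5 + A + v\right)$)
$P{\left(S \right)} = \sqrt{128 - 6 S}$ ($P{\left(S \right)} = \sqrt{\left(-12 + \left(-3\right)^{2} - -15 - 3 S - 3 S\right) + 116} = \sqrt{\left(-12 + 9 + 15 - 3 S - 3 S\right) + 116} = \sqrt{\left(12 - 6 S\right) + 116} = \sqrt{128 - 6 S}$)
$\frac{\left(-70142\right) \frac{1}{62404}}{P{\left(22 \right)}} = \frac{\left(-70142\right) \frac{1}{62404}}{\sqrt{128 - 132}} = - \frac{35071}{31202 \sqrt{-4}} = - \frac{35071}{31202 \cdot 2 i} = - \frac{35071 \left(- \frac{i}{2}\right)}{31202} = \frac{35071 i}{62404}$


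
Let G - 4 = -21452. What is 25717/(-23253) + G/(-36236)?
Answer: -108287717/210648927 ≈ -0.51407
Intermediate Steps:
G = -21448 (G = 4 - 21452 = -21448)
25717/(-23253) + G/(-36236) = 25717/(-23253) - 21448/(-36236) = 25717*(-1/23253) - 21448*(-1/36236) = -25717/23253 + 5362/9059 = -108287717/210648927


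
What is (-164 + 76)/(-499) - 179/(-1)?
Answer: 89409/499 ≈ 179.18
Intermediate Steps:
(-164 + 76)/(-499) - 179/(-1) = -88*(-1/499) - 179*(-1) = 88/499 + 179 = 89409/499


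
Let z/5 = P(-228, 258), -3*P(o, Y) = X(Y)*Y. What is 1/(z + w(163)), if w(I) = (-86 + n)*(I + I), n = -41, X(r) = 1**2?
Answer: -1/41832 ≈ -2.3905e-5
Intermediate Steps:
X(r) = 1
w(I) = -254*I (w(I) = (-86 - 41)*(I + I) = -254*I)
P(o, Y) = -Y/3
z = -430 (z = 5*(-1/3*258) = 5*(-86) = -430)
1/(z + w(163)) = 1/(-430 - 254*163) = 1/(-430 - 41402) = 1/(-41832) = -1/41832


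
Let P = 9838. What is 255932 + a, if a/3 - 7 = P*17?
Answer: 757691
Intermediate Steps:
a = 501759 (a = 21 + 3*(9838*17) = 21 + 3*167246 = 21 + 501738 = 501759)
255932 + a = 255932 + 501759 = 757691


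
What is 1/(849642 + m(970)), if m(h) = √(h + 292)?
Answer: 424821/360945763451 - √1262/721891526902 ≈ 1.1769e-6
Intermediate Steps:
m(h) = √(292 + h)
1/(849642 + m(970)) = 1/(849642 + √(292 + 970)) = 1/(849642 + √1262)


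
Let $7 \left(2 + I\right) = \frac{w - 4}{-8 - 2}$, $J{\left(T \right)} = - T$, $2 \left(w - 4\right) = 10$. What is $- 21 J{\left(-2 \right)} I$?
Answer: $87$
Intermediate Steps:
$w = 9$ ($w = 4 + \frac{1}{2} \cdot 10 = 4 + 5 = 9$)
$I = - \frac{29}{14}$ ($I = -2 + \frac{\left(9 - 4\right) \frac{1}{-8 - 2}}{7} = -2 + \frac{5 \frac{1}{-10}}{7} = -2 + \frac{5 \left(- \frac{1}{10}\right)}{7} = -2 + \frac{1}{7} \left(- \frac{1}{2}\right) = -2 - \frac{1}{14} = - \frac{29}{14} \approx -2.0714$)
$- 21 J{\left(-2 \right)} I = - 21 \left(\left(-1\right) \left(-2\right)\right) \left(- \frac{29}{14}\right) = \left(-21\right) 2 \left(- \frac{29}{14}\right) = \left(-42\right) \left(- \frac{29}{14}\right) = 87$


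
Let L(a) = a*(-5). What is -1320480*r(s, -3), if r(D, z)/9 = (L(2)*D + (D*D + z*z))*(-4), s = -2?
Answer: 1568730240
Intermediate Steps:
L(a) = -5*a
r(D, z) = -36*D**2 - 36*z**2 + 360*D (r(D, z) = 9*(((-5*2)*D + (D*D + z*z))*(-4)) = 9*((-10*D + (D**2 + z**2))*(-4)) = 9*((D**2 + z**2 - 10*D)*(-4)) = 9*(-4*D**2 - 4*z**2 + 40*D) = -36*D**2 - 36*z**2 + 360*D)
-1320480*r(s, -3) = -1320480*(-36*(-2)**2 - 36*(-3)**2 + 360*(-2)) = -1320480*(-36*4 - 36*9 - 720) = -1320480*(-144 - 324 - 720) = -1320480*(-1188) = 1568730240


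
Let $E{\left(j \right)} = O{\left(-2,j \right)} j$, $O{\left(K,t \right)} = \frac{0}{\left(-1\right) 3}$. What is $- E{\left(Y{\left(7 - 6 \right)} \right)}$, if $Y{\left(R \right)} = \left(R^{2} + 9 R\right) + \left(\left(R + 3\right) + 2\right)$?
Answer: $0$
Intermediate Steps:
$O{\left(K,t \right)} = 0$ ($O{\left(K,t \right)} = \frac{0}{-3} = 0 \left(- \frac{1}{3}\right) = 0$)
$Y{\left(R \right)} = 5 + R^{2} + 10 R$ ($Y{\left(R \right)} = \left(R^{2} + 9 R\right) + \left(\left(3 + R\right) + 2\right) = \left(R^{2} + 9 R\right) + \left(5 + R\right) = 5 + R^{2} + 10 R$)
$E{\left(j \right)} = 0$ ($E{\left(j \right)} = 0 j = 0$)
$- E{\left(Y{\left(7 - 6 \right)} \right)} = \left(-1\right) 0 = 0$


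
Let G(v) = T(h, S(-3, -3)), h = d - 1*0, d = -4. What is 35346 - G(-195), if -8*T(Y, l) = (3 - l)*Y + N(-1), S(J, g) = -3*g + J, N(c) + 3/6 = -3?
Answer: 565553/16 ≈ 35347.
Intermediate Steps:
N(c) = -7/2 (N(c) = -½ - 3 = -7/2)
S(J, g) = J - 3*g
h = -4 (h = -4 - 1*0 = -4 + 0 = -4)
T(Y, l) = 7/16 - Y*(3 - l)/8 (T(Y, l) = -((3 - l)*Y - 7/2)/8 = -(Y*(3 - l) - 7/2)/8 = -(-7/2 + Y*(3 - l))/8 = 7/16 - Y*(3 - l)/8)
G(v) = -17/16 (G(v) = 7/16 - 3/8*(-4) + (⅛)*(-4)*(-3 - 3*(-3)) = 7/16 + 3/2 + (⅛)*(-4)*(-3 + 9) = 7/16 + 3/2 + (⅛)*(-4)*6 = 7/16 + 3/2 - 3 = -17/16)
35346 - G(-195) = 35346 - 1*(-17/16) = 35346 + 17/16 = 565553/16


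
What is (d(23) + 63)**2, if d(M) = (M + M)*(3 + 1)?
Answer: 61009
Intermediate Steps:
d(M) = 8*M (d(M) = (2*M)*4 = 8*M)
(d(23) + 63)**2 = (8*23 + 63)**2 = (184 + 63)**2 = 247**2 = 61009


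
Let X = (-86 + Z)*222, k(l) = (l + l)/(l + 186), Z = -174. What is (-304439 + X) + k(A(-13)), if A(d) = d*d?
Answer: -128566107/355 ≈ -3.6216e+5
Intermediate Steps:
A(d) = d²
k(l) = 2*l/(186 + l) (k(l) = (2*l)/(186 + l) = 2*l/(186 + l))
X = -57720 (X = (-86 - 174)*222 = -260*222 = -57720)
(-304439 + X) + k(A(-13)) = (-304439 - 57720) + 2*(-13)²/(186 + (-13)²) = -362159 + 2*169/(186 + 169) = -362159 + 2*169/355 = -362159 + 2*169*(1/355) = -362159 + 338/355 = -128566107/355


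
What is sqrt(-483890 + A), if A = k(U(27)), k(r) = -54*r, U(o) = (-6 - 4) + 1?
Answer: 2*I*sqrt(120851) ≈ 695.27*I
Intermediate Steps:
U(o) = -9 (U(o) = -10 + 1 = -9)
A = 486 (A = -54*(-9) = 486)
sqrt(-483890 + A) = sqrt(-483890 + 486) = sqrt(-483404) = 2*I*sqrt(120851)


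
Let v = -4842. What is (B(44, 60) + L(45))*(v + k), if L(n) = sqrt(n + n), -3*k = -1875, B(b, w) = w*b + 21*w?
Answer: -16446300 - 12651*sqrt(10) ≈ -1.6486e+7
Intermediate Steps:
B(b, w) = 21*w + b*w (B(b, w) = b*w + 21*w = 21*w + b*w)
k = 625 (k = -1/3*(-1875) = 625)
L(n) = sqrt(2)*sqrt(n) (L(n) = sqrt(2*n) = sqrt(2)*sqrt(n))
(B(44, 60) + L(45))*(v + k) = (60*(21 + 44) + sqrt(2)*sqrt(45))*(-4842 + 625) = (60*65 + sqrt(2)*(3*sqrt(5)))*(-4217) = (3900 + 3*sqrt(10))*(-4217) = -16446300 - 12651*sqrt(10)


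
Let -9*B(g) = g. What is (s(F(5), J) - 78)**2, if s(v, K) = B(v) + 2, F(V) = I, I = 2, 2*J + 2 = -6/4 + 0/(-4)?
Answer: 470596/81 ≈ 5809.8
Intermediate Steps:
B(g) = -g/9
J = -7/4 (J = -1 + (-6/4 + 0/(-4))/2 = -1 + (-6*1/4 + 0*(-1/4))/2 = -1 + (-3/2 + 0)/2 = -1 + (1/2)*(-3/2) = -1 - 3/4 = -7/4 ≈ -1.7500)
F(V) = 2
s(v, K) = 2 - v/9 (s(v, K) = -v/9 + 2 = 2 - v/9)
(s(F(5), J) - 78)**2 = ((2 - 1/9*2) - 78)**2 = ((2 - 2/9) - 78)**2 = (16/9 - 78)**2 = (-686/9)**2 = 470596/81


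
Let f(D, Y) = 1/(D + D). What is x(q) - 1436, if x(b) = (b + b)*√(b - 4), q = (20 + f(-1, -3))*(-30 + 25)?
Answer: -1436 - 195*I*√406/2 ≈ -1436.0 - 1964.6*I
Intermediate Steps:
f(D, Y) = 1/(2*D)
q = -195/2 (q = (20 + (½)/(-1))*(-30 + 25) = (20 + (½)*(-1))*(-5) = (20 - ½)*(-5) = (39/2)*(-5) = -195/2 ≈ -97.500)
x(b) = 2*b*√(-4 + b) (x(b) = (2*b)*√(-4 + b) = 2*b*√(-4 + b))
x(q) - 1436 = 2*(-195/2)*√(-4 - 195/2) - 1436 = 2*(-195/2)*√(-203/2) - 1436 = 2*(-195/2)*(I*√406/2) - 1436 = -195*I*√406/2 - 1436 = -1436 - 195*I*√406/2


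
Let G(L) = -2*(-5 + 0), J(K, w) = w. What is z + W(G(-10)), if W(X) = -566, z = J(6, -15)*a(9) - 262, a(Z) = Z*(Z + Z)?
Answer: -3258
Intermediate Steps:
a(Z) = 2*Z² (a(Z) = Z*(2*Z) = 2*Z²)
G(L) = 10 (G(L) = -2*(-5) = 10)
z = -2692 (z = -30*9² - 262 = -30*81 - 262 = -15*162 - 262 = -2430 - 262 = -2692)
z + W(G(-10)) = -2692 - 566 = -3258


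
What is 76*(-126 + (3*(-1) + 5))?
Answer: -9424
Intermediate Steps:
76*(-126 + (3*(-1) + 5)) = 76*(-126 + (-3 + 5)) = 76*(-126 + 2) = 76*(-124) = -9424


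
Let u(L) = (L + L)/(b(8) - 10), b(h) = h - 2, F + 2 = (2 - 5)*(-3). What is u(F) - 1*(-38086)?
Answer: 76165/2 ≈ 38083.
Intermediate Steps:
F = 7 (F = -2 + (2 - 5)*(-3) = -2 - 3*(-3) = -2 + 9 = 7)
b(h) = -2 + h
u(L) = -L/2 (u(L) = (L + L)/((-2 + 8) - 10) = (2*L)/(6 - 10) = (2*L)/(-4) = (2*L)*(-¼) = -L/2)
u(F) - 1*(-38086) = -½*7 - 1*(-38086) = -7/2 + 38086 = 76165/2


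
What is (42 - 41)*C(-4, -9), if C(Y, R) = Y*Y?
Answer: 16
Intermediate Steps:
C(Y, R) = Y**2
(42 - 41)*C(-4, -9) = (42 - 41)*(-4)**2 = 1*16 = 16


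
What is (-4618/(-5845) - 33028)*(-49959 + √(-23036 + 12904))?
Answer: 1377755327754/835 - 386088084*I*√2533/5845 ≈ 1.65e+9 - 3.3244e+6*I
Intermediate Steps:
(-4618/(-5845) - 33028)*(-49959 + √(-23036 + 12904)) = (-4618*(-1/5845) - 33028)*(-49959 + √(-10132)) = (4618/5845 - 33028)*(-49959 + 2*I*√2533) = -193044042*(-49959 + 2*I*√2533)/5845 = 1377755327754/835 - 386088084*I*√2533/5845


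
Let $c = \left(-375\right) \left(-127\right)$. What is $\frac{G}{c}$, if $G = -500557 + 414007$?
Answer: $- \frac{1154}{635} \approx -1.8173$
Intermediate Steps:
$G = -86550$
$c = 47625$
$\frac{G}{c} = - \frac{86550}{47625} = \left(-86550\right) \frac{1}{47625} = - \frac{1154}{635}$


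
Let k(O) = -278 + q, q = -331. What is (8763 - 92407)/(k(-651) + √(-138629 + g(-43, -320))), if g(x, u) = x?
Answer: 1543612/15441 + 30416*I*√107/5147 ≈ 99.968 + 61.128*I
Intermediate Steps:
k(O) = -609 (k(O) = -278 - 331 = -609)
(8763 - 92407)/(k(-651) + √(-138629 + g(-43, -320))) = (8763 - 92407)/(-609 + √(-138629 - 43)) = -83644/(-609 + √(-138672)) = -83644/(-609 + 36*I*√107)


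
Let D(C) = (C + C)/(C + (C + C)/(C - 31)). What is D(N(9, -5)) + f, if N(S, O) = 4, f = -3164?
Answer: -79046/25 ≈ -3161.8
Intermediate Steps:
D(C) = 2*C/(C + 2*C/(-31 + C)) (D(C) = (2*C)/(C + (2*C)/(-31 + C)) = (2*C)/(C + 2*C/(-31 + C)) = 2*C/(C + 2*C/(-31 + C)))
D(N(9, -5)) + f = 2*(-31 + 4)/(-29 + 4) - 3164 = 2*(-27)/(-25) - 3164 = 2*(-1/25)*(-27) - 3164 = 54/25 - 3164 = -79046/25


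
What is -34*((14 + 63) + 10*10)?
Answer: -6018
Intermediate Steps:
-34*((14 + 63) + 10*10) = -34*(77 + 100) = -34*177 = -6018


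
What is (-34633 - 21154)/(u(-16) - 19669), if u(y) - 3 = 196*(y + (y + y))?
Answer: 55787/29074 ≈ 1.9188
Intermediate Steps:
u(y) = 3 + 588*y (u(y) = 3 + 196*(y + (y + y)) = 3 + 196*(y + 2*y) = 3 + 196*(3*y) = 3 + 588*y)
(-34633 - 21154)/(u(-16) - 19669) = (-34633 - 21154)/((3 + 588*(-16)) - 19669) = -55787/((3 - 9408) - 19669) = -55787/(-9405 - 19669) = -55787/(-29074) = -55787*(-1/29074) = 55787/29074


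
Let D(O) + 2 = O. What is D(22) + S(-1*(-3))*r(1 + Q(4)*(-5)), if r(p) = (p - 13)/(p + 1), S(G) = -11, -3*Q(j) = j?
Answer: 348/13 ≈ 26.769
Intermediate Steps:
Q(j) = -j/3
r(p) = (-13 + p)/(1 + p)
D(O) = -2 + O
D(22) + S(-1*(-3))*r(1 + Q(4)*(-5)) = (-2 + 22) - 11*(-13 + (1 - 1/3*4*(-5)))/(1 + (1 - 1/3*4*(-5))) = 20 - 11*(-13 + (1 - 4/3*(-5)))/(1 + (1 - 4/3*(-5))) = 20 - 11*(-13 + (1 + 20/3))/(1 + (1 + 20/3)) = 20 - 11*(-13 + 23/3)/(1 + 23/3) = 20 - 11*(-16)/(26/3*3) = 20 - 33*(-16)/(26*3) = 20 - 11*(-8/13) = 20 + 88/13 = 348/13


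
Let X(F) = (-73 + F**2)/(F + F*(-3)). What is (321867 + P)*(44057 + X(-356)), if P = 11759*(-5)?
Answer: 1035689702348/89 ≈ 1.1637e+10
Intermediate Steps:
P = -58795
X(F) = -(-73 + F**2)/(2*F) (X(F) = (-73 + F**2)/(F - 3*F) = (-73 + F**2)/((-2*F)) = (-73 + F**2)*(-1/(2*F)) = -(-73 + F**2)/(2*F))
(321867 + P)*(44057 + X(-356)) = (321867 - 58795)*(44057 + (1/2)*(73 - 1*(-356)**2)/(-356)) = 263072*(44057 + (1/2)*(-1/356)*(73 - 1*126736)) = 263072*(44057 + (1/2)*(-1/356)*(73 - 126736)) = 263072*(44057 + (1/2)*(-1/356)*(-126663)) = 263072*(44057 + 126663/712) = 263072*(31495247/712) = 1035689702348/89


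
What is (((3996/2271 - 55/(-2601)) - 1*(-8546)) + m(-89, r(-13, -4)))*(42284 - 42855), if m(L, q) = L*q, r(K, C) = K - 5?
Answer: -11411139109513/1968957 ≈ -5.7955e+6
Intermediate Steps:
r(K, C) = -5 + K
(((3996/2271 - 55/(-2601)) - 1*(-8546)) + m(-89, r(-13, -4)))*(42284 - 42855) = (((3996/2271 - 55/(-2601)) - 1*(-8546)) - 89*(-5 - 13))*(42284 - 42855) = (((3996*(1/2271) - 55*(-1/2601)) + 8546) - 89*(-18))*(-571) = (((1332/757 + 55/2601) + 8546) + 1602)*(-571) = ((3506167/1968957 + 8546) + 1602)*(-571) = (16830212689/1968957 + 1602)*(-571) = (19984481803/1968957)*(-571) = -11411139109513/1968957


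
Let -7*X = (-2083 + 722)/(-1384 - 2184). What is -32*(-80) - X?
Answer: 63939921/24976 ≈ 2560.1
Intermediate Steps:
X = -1361/24976 (X = -(-2083 + 722)/(7*(-1384 - 2184)) = -(-1361)/(7*(-3568)) = -(-1361)*(-1)/(7*3568) = -⅐*1361/3568 = -1361/24976 ≈ -0.054492)
-32*(-80) - X = -32*(-80) - 1*(-1361/24976) = 2560 + 1361/24976 = 63939921/24976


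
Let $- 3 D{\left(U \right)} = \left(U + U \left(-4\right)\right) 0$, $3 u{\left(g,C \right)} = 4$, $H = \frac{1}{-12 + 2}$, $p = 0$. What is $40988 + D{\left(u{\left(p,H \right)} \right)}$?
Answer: $40988$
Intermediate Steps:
$H = - \frac{1}{10}$ ($H = \frac{1}{-10} = - \frac{1}{10} \approx -0.1$)
$u{\left(g,C \right)} = \frac{4}{3}$ ($u{\left(g,C \right)} = \frac{1}{3} \cdot 4 = \frac{4}{3}$)
$D{\left(U \right)} = 0$ ($D{\left(U \right)} = - \frac{\left(U + U \left(-4\right)\right) 0}{3} = - \frac{\left(U - 4 U\right) 0}{3} = - \frac{- 3 U 0}{3} = \left(- \frac{1}{3}\right) 0 = 0$)
$40988 + D{\left(u{\left(p,H \right)} \right)} = 40988 + 0 = 40988$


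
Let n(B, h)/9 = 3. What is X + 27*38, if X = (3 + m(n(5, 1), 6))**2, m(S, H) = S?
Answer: 1926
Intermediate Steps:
n(B, h) = 27 (n(B, h) = 9*3 = 27)
X = 900 (X = (3 + 27)**2 = 30**2 = 900)
X + 27*38 = 900 + 27*38 = 900 + 1026 = 1926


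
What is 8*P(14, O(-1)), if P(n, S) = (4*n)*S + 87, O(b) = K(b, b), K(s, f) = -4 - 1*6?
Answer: -3784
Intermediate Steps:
K(s, f) = -10 (K(s, f) = -4 - 6 = -10)
O(b) = -10
P(n, S) = 87 + 4*S*n (P(n, S) = 4*S*n + 87 = 87 + 4*S*n)
8*P(14, O(-1)) = 8*(87 + 4*(-10)*14) = 8*(87 - 560) = 8*(-473) = -3784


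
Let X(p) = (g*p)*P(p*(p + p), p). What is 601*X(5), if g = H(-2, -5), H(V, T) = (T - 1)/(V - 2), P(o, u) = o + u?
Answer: 495825/2 ≈ 2.4791e+5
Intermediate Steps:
H(V, T) = (-1 + T)/(-2 + V)
g = 3/2 (g = (-1 - 5)/(-2 - 2) = -6/(-4) = -¼*(-6) = 3/2 ≈ 1.5000)
X(p) = 3*p*(p + 2*p²)/2 (X(p) = (3*p/2)*(p*(p + p) + p) = (3*p/2)*(p*(2*p) + p) = (3*p/2)*(2*p² + p) = (3*p/2)*(p + 2*p²) = 3*p*(p + 2*p²)/2)
601*X(5) = 601*(5²*(3/2 + 3*5)) = 601*(25*(3/2 + 15)) = 601*(25*(33/2)) = 601*(825/2) = 495825/2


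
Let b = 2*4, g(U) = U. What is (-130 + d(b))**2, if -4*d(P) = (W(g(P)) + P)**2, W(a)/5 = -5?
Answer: 654481/16 ≈ 40905.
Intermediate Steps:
b = 8
W(a) = -25 (W(a) = 5*(-5) = -25)
d(P) = -(-25 + P)**2/4
(-130 + d(b))**2 = (-130 - (-25 + 8)**2/4)**2 = (-130 - 1/4*(-17)**2)**2 = (-130 - 1/4*289)**2 = (-130 - 289/4)**2 = (-809/4)**2 = 654481/16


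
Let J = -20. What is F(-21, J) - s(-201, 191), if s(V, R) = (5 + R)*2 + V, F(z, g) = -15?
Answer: -206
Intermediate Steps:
s(V, R) = 10 + V + 2*R (s(V, R) = (10 + 2*R) + V = 10 + V + 2*R)
F(-21, J) - s(-201, 191) = -15 - (10 - 201 + 2*191) = -15 - (10 - 201 + 382) = -15 - 1*191 = -15 - 191 = -206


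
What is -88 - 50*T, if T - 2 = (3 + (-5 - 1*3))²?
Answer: -1438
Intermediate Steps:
T = 27 (T = 2 + (3 + (-5 - 1*3))² = 2 + (3 + (-5 - 3))² = 2 + (3 - 8)² = 2 + (-5)² = 2 + 25 = 27)
-88 - 50*T = -88 - 50*27 = -88 - 1350 = -1438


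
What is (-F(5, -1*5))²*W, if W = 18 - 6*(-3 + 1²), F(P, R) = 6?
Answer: 1080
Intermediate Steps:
W = 30 (W = 18 - 6*(-3 + 1) = 18 - 6*(-2) = 18 - 1*(-12) = 18 + 12 = 30)
(-F(5, -1*5))²*W = (-1*6)²*30 = (-6)²*30 = 36*30 = 1080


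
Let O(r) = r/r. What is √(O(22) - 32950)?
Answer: 3*I*√3661 ≈ 181.52*I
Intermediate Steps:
O(r) = 1
√(O(22) - 32950) = √(1 - 32950) = √(-32949) = 3*I*√3661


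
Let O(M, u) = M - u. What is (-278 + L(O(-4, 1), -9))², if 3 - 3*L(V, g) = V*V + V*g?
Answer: 811801/9 ≈ 90200.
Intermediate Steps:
L(V, g) = 1 - V²/3 - V*g/3 (L(V, g) = 1 - (V*V + V*g)/3 = 1 - (V² + V*g)/3 = 1 + (-V²/3 - V*g/3) = 1 - V²/3 - V*g/3)
(-278 + L(O(-4, 1), -9))² = (-278 + (1 - (-4 - 1*1)²/3 - ⅓*(-4 - 1*1)*(-9)))² = (-278 + (1 - (-4 - 1)²/3 - ⅓*(-4 - 1)*(-9)))² = (-278 + (1 - ⅓*(-5)² - ⅓*(-5)*(-9)))² = (-278 + (1 - ⅓*25 - 15))² = (-278 + (1 - 25/3 - 15))² = (-278 - 67/3)² = (-901/3)² = 811801/9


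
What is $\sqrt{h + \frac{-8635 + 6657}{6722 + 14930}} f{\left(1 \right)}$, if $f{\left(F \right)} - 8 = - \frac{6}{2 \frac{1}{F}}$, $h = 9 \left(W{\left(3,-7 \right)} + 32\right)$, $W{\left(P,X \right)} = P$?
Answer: $\frac{5 \sqrt{36908010026}}{10826} \approx 88.728$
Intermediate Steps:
$h = 315$ ($h = 9 \left(3 + 32\right) = 9 \cdot 35 = 315$)
$f{\left(F \right)} = 8 - 3 F$ ($f{\left(F \right)} = 8 - \frac{6}{2 \frac{1}{F}} = 8 - 6 \frac{F}{2} = 8 - 3 F$)
$\sqrt{h + \frac{-8635 + 6657}{6722 + 14930}} f{\left(1 \right)} = \sqrt{315 + \frac{-8635 + 6657}{6722 + 14930}} \left(8 - 3\right) = \sqrt{315 - \frac{1978}{21652}} \left(8 - 3\right) = \sqrt{315 - \frac{989}{10826}} \cdot 5 = \sqrt{\frac{3409201}{10826}} \cdot 5 = \frac{\sqrt{36908010026}}{10826} \cdot 5 = \frac{5 \sqrt{36908010026}}{10826}$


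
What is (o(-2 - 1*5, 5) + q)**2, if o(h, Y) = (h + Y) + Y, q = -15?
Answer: 144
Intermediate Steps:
o(h, Y) = h + 2*Y (o(h, Y) = (Y + h) + Y = h + 2*Y)
(o(-2 - 1*5, 5) + q)**2 = (((-2 - 1*5) + 2*5) - 15)**2 = (((-2 - 5) + 10) - 15)**2 = ((-7 + 10) - 15)**2 = (3 - 15)**2 = (-12)**2 = 144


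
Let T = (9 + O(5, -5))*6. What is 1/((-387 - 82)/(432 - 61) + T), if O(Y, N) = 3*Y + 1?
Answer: 53/7883 ≈ 0.0067233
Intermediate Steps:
O(Y, N) = 1 + 3*Y
T = 150 (T = (9 + (1 + 3*5))*6 = (9 + (1 + 15))*6 = (9 + 16)*6 = 25*6 = 150)
1/((-387 - 82)/(432 - 61) + T) = 1/((-387 - 82)/(432 - 61) + 150) = 1/(-469/371 + 150) = 1/(-469*1/371 + 150) = 1/(-67/53 + 150) = 1/(7883/53) = 53/7883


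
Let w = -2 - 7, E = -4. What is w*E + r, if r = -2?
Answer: 34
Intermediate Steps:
w = -9
w*E + r = -9*(-4) - 2 = 36 - 2 = 34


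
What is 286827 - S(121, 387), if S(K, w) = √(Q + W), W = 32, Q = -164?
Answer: 286827 - 2*I*√33 ≈ 2.8683e+5 - 11.489*I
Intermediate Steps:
S(K, w) = 2*I*√33 (S(K, w) = √(-164 + 32) = √(-132) = 2*I*√33)
286827 - S(121, 387) = 286827 - 2*I*√33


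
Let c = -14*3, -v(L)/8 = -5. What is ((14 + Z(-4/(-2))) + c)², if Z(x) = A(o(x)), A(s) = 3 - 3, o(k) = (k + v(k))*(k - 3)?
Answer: 784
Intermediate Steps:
v(L) = 40 (v(L) = -8*(-5) = 40)
o(k) = (-3 + k)*(40 + k) (o(k) = (k + 40)*(k - 3) = (40 + k)*(-3 + k) = (-3 + k)*(40 + k))
A(s) = 0
Z(x) = 0
c = -42
((14 + Z(-4/(-2))) + c)² = ((14 + 0) - 42)² = (14 - 42)² = (-28)² = 784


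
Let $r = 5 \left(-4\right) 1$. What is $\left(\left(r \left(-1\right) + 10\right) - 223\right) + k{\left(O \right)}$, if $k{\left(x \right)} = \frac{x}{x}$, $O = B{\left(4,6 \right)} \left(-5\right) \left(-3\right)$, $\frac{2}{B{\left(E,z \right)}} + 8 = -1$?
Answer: $-192$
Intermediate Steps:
$B{\left(E,z \right)} = - \frac{2}{9}$ ($B{\left(E,z \right)} = \frac{2}{-8 - 1} = \frac{2}{-9} = 2 \left(- \frac{1}{9}\right) = - \frac{2}{9}$)
$O = - \frac{10}{3}$ ($O = \left(- \frac{2}{9}\right) \left(-5\right) \left(-3\right) = \frac{10}{9} \left(-3\right) = - \frac{10}{3} \approx -3.3333$)
$r = -20$ ($r = \left(-20\right) 1 = -20$)
$k{\left(x \right)} = 1$
$\left(\left(r \left(-1\right) + 10\right) - 223\right) + k{\left(O \right)} = \left(\left(\left(-20\right) \left(-1\right) + 10\right) - 223\right) + 1 = \left(\left(20 + 10\right) - 223\right) + 1 = \left(30 - 223\right) + 1 = -193 + 1 = -192$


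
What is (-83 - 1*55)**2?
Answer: 19044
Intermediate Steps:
(-83 - 1*55)**2 = (-83 - 55)**2 = (-138)**2 = 19044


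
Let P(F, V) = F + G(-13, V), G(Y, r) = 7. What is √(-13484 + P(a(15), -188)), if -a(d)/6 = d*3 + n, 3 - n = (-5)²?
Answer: I*√13615 ≈ 116.68*I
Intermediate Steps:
n = -22 (n = 3 - 1*(-5)² = 3 - 1*25 = 3 - 25 = -22)
a(d) = 132 - 18*d (a(d) = -6*(d*3 - 22) = -6*(3*d - 22) = -6*(-22 + 3*d) = 132 - 18*d)
P(F, V) = 7 + F (P(F, V) = F + 7 = 7 + F)
√(-13484 + P(a(15), -188)) = √(-13484 + (7 + (132 - 18*15))) = √(-13484 + (7 + (132 - 270))) = √(-13484 + (7 - 138)) = √(-13484 - 131) = √(-13615) = I*√13615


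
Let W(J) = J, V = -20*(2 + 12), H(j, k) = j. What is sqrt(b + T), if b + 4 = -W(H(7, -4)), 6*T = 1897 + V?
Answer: sqrt(1034)/2 ≈ 16.078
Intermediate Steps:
V = -280 (V = -20*14 = -280)
T = 539/2 (T = (1897 - 280)/6 = (1/6)*1617 = 539/2 ≈ 269.50)
b = -11 (b = -4 - 1*7 = -4 - 7 = -11)
sqrt(b + T) = sqrt(-11 + 539/2) = sqrt(517/2) = sqrt(1034)/2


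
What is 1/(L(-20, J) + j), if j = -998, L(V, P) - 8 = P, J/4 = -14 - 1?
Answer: -1/1050 ≈ -0.00095238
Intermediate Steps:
J = -60 (J = 4*(-14 - 1) = 4*(-15) = -60)
L(V, P) = 8 + P
1/(L(-20, J) + j) = 1/((8 - 60) - 998) = 1/(-52 - 998) = 1/(-1050) = -1/1050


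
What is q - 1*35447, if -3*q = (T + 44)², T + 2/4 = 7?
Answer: -435565/12 ≈ -36297.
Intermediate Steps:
T = 13/2 (T = -½ + 7 = 13/2 ≈ 6.5000)
q = -10201/12 (q = -(13/2 + 44)²/3 = -(101/2)²/3 = -⅓*10201/4 = -10201/12 ≈ -850.08)
q - 1*35447 = -10201/12 - 1*35447 = -10201/12 - 35447 = -435565/12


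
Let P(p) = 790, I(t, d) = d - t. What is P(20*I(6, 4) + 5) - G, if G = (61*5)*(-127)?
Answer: 39525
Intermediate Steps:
G = -38735 (G = 305*(-127) = -38735)
P(20*I(6, 4) + 5) - G = 790 - 1*(-38735) = 790 + 38735 = 39525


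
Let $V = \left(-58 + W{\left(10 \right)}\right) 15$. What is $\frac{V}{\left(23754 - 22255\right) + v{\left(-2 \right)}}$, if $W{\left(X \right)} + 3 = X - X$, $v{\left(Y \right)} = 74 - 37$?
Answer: $- \frac{305}{512} \approx -0.5957$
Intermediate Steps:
$v{\left(Y \right)} = 37$
$W{\left(X \right)} = -3$ ($W{\left(X \right)} = -3 + \left(X - X\right) = -3 + 0 = -3$)
$V = -915$ ($V = \left(-58 - 3\right) 15 = \left(-61\right) 15 = -915$)
$\frac{V}{\left(23754 - 22255\right) + v{\left(-2 \right)}} = - \frac{915}{\left(23754 - 22255\right) + 37} = - \frac{915}{1499 + 37} = - \frac{915}{1536} = \left(-915\right) \frac{1}{1536} = - \frac{305}{512}$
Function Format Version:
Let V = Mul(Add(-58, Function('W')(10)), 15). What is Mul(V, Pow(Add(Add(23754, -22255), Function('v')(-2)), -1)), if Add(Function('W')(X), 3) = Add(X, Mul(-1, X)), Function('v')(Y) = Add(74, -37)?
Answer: Rational(-305, 512) ≈ -0.59570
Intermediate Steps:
Function('v')(Y) = 37
Function('W')(X) = -3 (Function('W')(X) = Add(-3, Add(X, Mul(-1, X))) = Add(-3, 0) = -3)
V = -915 (V = Mul(Add(-58, -3), 15) = Mul(-61, 15) = -915)
Mul(V, Pow(Add(Add(23754, -22255), Function('v')(-2)), -1)) = Mul(-915, Pow(Add(Add(23754, -22255), 37), -1)) = Mul(-915, Pow(Add(1499, 37), -1)) = Mul(-915, Pow(1536, -1)) = Mul(-915, Rational(1, 1536)) = Rational(-305, 512)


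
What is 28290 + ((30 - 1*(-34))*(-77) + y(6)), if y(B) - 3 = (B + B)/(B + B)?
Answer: 23366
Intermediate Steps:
y(B) = 4 (y(B) = 3 + (B + B)/(B + B) = 3 + (2*B)/((2*B)) = 3 + (2*B)*(1/(2*B)) = 3 + 1 = 4)
28290 + ((30 - 1*(-34))*(-77) + y(6)) = 28290 + ((30 - 1*(-34))*(-77) + 4) = 28290 + ((30 + 34)*(-77) + 4) = 28290 + (64*(-77) + 4) = 28290 + (-4928 + 4) = 28290 - 4924 = 23366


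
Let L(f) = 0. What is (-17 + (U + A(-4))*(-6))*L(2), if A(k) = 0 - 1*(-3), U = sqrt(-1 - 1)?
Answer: 0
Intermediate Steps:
U = I*sqrt(2) (U = sqrt(-2) = I*sqrt(2) ≈ 1.4142*I)
A(k) = 3 (A(k) = 0 + 3 = 3)
(-17 + (U + A(-4))*(-6))*L(2) = (-17 + (I*sqrt(2) + 3)*(-6))*0 = (-17 + (3 + I*sqrt(2))*(-6))*0 = (-17 + (-18 - 6*I*sqrt(2)))*0 = (-35 - 6*I*sqrt(2))*0 = 0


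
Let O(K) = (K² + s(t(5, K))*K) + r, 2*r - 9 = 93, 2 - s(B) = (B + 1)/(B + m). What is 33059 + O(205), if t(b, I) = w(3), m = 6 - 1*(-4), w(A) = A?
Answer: 981265/13 ≈ 75482.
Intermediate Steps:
m = 10 (m = 6 + 4 = 10)
t(b, I) = 3
s(B) = 2 - (1 + B)/(10 + B) (s(B) = 2 - (B + 1)/(B + 10) = 2 - (1 + B)/(10 + B))
r = 51 (r = 9/2 + (½)*93 = 9/2 + 93/2 = 51)
O(K) = 51 + K² + 22*K/13 (O(K) = (K² + ((19 + 3)/(10 + 3))*K) + 51 = (K² + (22/13)*K) + 51 = (K² + ((1/13)*22)*K) + 51 = (K² + 22*K/13) + 51 = 51 + K² + 22*K/13)
33059 + O(205) = 33059 + (51 + 205² + (22/13)*205) = 33059 + (51 + 42025 + 4510/13) = 33059 + 551498/13 = 981265/13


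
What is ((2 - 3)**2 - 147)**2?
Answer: 21316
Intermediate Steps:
((2 - 3)**2 - 147)**2 = ((-1)**2 - 147)**2 = (1 - 147)**2 = (-146)**2 = 21316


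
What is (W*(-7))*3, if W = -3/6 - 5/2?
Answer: 63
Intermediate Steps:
W = -3 (W = -3*⅙ - 5*½ = -½ - 5/2 = -3)
(W*(-7))*3 = -3*(-7)*3 = 21*3 = 63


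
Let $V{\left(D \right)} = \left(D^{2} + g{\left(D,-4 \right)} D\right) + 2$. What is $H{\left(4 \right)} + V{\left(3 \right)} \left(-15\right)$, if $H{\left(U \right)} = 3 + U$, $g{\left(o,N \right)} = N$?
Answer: $22$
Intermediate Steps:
$V{\left(D \right)} = 2 + D^{2} - 4 D$ ($V{\left(D \right)} = \left(D^{2} - 4 D\right) + 2 = 2 + D^{2} - 4 D$)
$H{\left(4 \right)} + V{\left(3 \right)} \left(-15\right) = \left(3 + 4\right) + \left(2 + 3^{2} - 12\right) \left(-15\right) = 7 + \left(2 + 9 - 12\right) \left(-15\right) = 7 - -15 = 7 + 15 = 22$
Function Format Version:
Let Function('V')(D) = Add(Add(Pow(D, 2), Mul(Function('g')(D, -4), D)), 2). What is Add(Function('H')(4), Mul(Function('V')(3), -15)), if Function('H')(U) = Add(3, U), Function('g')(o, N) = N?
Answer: 22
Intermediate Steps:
Function('V')(D) = Add(2, Pow(D, 2), Mul(-4, D)) (Function('V')(D) = Add(Add(Pow(D, 2), Mul(-4, D)), 2) = Add(2, Pow(D, 2), Mul(-4, D)))
Add(Function('H')(4), Mul(Function('V')(3), -15)) = Add(Add(3, 4), Mul(Add(2, Pow(3, 2), Mul(-4, 3)), -15)) = Add(7, Mul(Add(2, 9, -12), -15)) = Add(7, Mul(-1, -15)) = Add(7, 15) = 22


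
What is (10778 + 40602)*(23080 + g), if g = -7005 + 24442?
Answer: 2081763460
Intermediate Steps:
g = 17437
(10778 + 40602)*(23080 + g) = (10778 + 40602)*(23080 + 17437) = 51380*40517 = 2081763460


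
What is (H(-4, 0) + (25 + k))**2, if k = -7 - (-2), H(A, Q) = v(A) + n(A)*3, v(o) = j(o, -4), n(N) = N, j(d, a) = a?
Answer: 16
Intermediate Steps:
v(o) = -4
H(A, Q) = -4 + 3*A (H(A, Q) = -4 + A*3 = -4 + 3*A)
k = -5 (k = -7 - 1*(-2) = -7 + 2 = -5)
(H(-4, 0) + (25 + k))**2 = ((-4 + 3*(-4)) + (25 - 5))**2 = ((-4 - 12) + 20)**2 = (-16 + 20)**2 = 4**2 = 16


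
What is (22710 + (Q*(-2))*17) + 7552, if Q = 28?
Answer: 29310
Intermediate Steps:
(22710 + (Q*(-2))*17) + 7552 = (22710 + (28*(-2))*17) + 7552 = (22710 - 56*17) + 7552 = (22710 - 952) + 7552 = 21758 + 7552 = 29310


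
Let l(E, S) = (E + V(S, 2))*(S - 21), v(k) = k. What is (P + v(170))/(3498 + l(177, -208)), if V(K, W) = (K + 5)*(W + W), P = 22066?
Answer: 22236/148913 ≈ 0.14932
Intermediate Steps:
V(K, W) = 2*W*(5 + K) (V(K, W) = (5 + K)*(2*W) = 2*W*(5 + K))
l(E, S) = (-21 + S)*(20 + E + 4*S) (l(E, S) = (E + 2*2*(5 + S))*(S - 21) = (E + (20 + 4*S))*(-21 + S) = (20 + E + 4*S)*(-21 + S) = (-21 + S)*(20 + E + 4*S))
(P + v(170))/(3498 + l(177, -208)) = (22066 + 170)/(3498 + (-420 - 64*(-208) - 21*177 + 4*(-208)**2 + 177*(-208))) = 22236/(3498 + (-420 + 13312 - 3717 + 4*43264 - 36816)) = 22236/(3498 + (-420 + 13312 - 3717 + 173056 - 36816)) = 22236/(3498 + 145415) = 22236/148913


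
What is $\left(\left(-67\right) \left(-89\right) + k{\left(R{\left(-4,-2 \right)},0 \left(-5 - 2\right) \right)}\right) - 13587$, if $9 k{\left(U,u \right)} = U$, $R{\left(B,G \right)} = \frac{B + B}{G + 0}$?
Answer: $- \frac{68612}{9} \approx -7623.6$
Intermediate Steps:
$R{\left(B,G \right)} = \frac{2 B}{G}$
$k{\left(U,u \right)} = \frac{U}{9}$
$\left(\left(-67\right) \left(-89\right) + k{\left(R{\left(-4,-2 \right)},0 \left(-5 - 2\right) \right)}\right) - 13587 = \left(\left(-67\right) \left(-89\right) + \frac{2 \left(-4\right) \frac{1}{-2}}{9}\right) - 13587 = \left(5963 + \frac{2 \left(-4\right) \left(- \frac{1}{2}\right)}{9}\right) - 13587 = \left(5963 + \frac{1}{9} \cdot 4\right) - 13587 = \left(5963 + \frac{4}{9}\right) - 13587 = \frac{53671}{9} - 13587 = - \frac{68612}{9}$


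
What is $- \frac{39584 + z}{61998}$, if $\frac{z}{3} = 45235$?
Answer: $- \frac{175289}{61998} \approx -2.8273$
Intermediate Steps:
$z = 135705$ ($z = 3 \cdot 45235 = 135705$)
$- \frac{39584 + z}{61998} = - \frac{39584 + 135705}{61998} = - \frac{175289}{61998}$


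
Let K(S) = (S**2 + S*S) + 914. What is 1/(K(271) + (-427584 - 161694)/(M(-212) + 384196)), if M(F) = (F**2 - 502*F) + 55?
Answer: 535619/79161756446 ≈ 6.7661e-6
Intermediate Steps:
M(F) = 55 + F**2 - 502*F
K(S) = 914 + 2*S**2 (K(S) = (S**2 + S**2) + 914 = 2*S**2 + 914 = 914 + 2*S**2)
1/(K(271) + (-427584 - 161694)/(M(-212) + 384196)) = 1/((914 + 2*271**2) + (-427584 - 161694)/((55 + (-212)**2 - 502*(-212)) + 384196)) = 1/((914 + 2*73441) - 589278/((55 + 44944 + 106424) + 384196)) = 1/((914 + 146882) - 589278/(151423 + 384196)) = 1/(147796 - 589278/535619) = 1/(79161756446/535619) = 535619/79161756446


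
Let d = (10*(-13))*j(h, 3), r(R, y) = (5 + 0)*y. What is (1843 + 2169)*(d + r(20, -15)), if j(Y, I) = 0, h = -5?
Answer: -300900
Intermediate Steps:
r(R, y) = 5*y
d = 0 (d = (10*(-13))*0 = -130*0 = 0)
(1843 + 2169)*(d + r(20, -15)) = (1843 + 2169)*(0 + 5*(-15)) = 4012*(0 - 75) = 4012*(-75) = -300900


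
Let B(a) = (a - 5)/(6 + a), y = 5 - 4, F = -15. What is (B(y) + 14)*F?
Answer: -1410/7 ≈ -201.43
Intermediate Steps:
y = 1
B(a) = (-5 + a)/(6 + a)
(B(y) + 14)*F = ((-5 + 1)/(6 + 1) + 14)*(-15) = (-4/7 + 14)*(-15) = (94/7)*(-15) = -1410/7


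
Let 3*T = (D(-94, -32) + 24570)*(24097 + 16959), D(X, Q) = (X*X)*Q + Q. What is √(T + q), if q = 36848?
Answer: 4*I*√1987710645/3 ≈ 59445.0*I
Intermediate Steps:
D(X, Q) = Q + Q*X² (D(X, Q) = X²*Q + Q = Q*X² + Q = Q + Q*X²)
T = -10601233984/3 (T = ((-32*(1 + (-94)²) + 24570)*(24097 + 16959))/3 = ((-32*(1 + 8836) + 24570)*41056)/3 = ((-32*8837 + 24570)*41056)/3 = ((-282784 + 24570)*41056)/3 = (-258214*41056)/3 = (⅓)*(-10601233984) = -10601233984/3 ≈ -3.5337e+9)
√(T + q) = √(-10601233984/3 + 36848) = √(-10601123440/3) = 4*I*√1987710645/3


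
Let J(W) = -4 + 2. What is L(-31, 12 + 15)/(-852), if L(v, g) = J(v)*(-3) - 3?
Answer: -1/284 ≈ -0.0035211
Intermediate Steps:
J(W) = -2
L(v, g) = 3 (L(v, g) = -2*(-3) - 3 = 6 - 3 = 3)
L(-31, 12 + 15)/(-852) = 3/(-852) = 3*(-1/852) = -1/284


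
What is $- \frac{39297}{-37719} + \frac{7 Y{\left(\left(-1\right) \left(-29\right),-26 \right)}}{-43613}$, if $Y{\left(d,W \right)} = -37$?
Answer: $\frac{574543094}{548346249} \approx 1.0478$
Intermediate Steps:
$- \frac{39297}{-37719} + \frac{7 Y{\left(\left(-1\right) \left(-29\right),-26 \right)}}{-43613} = - \frac{39297}{-37719} + \frac{7 \left(-37\right)}{-43613} = \left(-39297\right) \left(- \frac{1}{37719}\right) - - \frac{259}{43613} = \frac{13099}{12573} + \frac{259}{43613} = \frac{574543094}{548346249}$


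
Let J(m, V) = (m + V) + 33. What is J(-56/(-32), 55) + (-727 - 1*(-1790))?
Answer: 4611/4 ≈ 1152.8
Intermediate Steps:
J(m, V) = 33 + V + m (J(m, V) = (V + m) + 33 = 33 + V + m)
J(-56/(-32), 55) + (-727 - 1*(-1790)) = (33 + 55 - 56/(-32)) + (-727 - 1*(-1790)) = (33 + 55 - 56*(-1/32)) + (-727 + 1790) = (33 + 55 + 7/4) + 1063 = 359/4 + 1063 = 4611/4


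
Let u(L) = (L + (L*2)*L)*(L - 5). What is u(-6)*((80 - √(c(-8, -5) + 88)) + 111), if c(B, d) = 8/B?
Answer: -138666 + 726*√87 ≈ -1.3189e+5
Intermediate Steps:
u(L) = (-5 + L)*(L + 2*L²) (u(L) = (L + (2*L)*L)*(-5 + L) = (L + 2*L²)*(-5 + L) = (-5 + L)*(L + 2*L²))
u(-6)*((80 - √(c(-8, -5) + 88)) + 111) = (-6*(-5 - 9*(-6) + 2*(-6)²))*((80 - √(8/(-8) + 88)) + 111) = (-6*(-5 + 54 + 2*36))*((80 - √(8*(-⅛) + 88)) + 111) = (-6*(-5 + 54 + 72))*((80 - √(-1 + 88)) + 111) = (-6*121)*((80 - √87) + 111) = -726*(191 - √87) = -138666 + 726*√87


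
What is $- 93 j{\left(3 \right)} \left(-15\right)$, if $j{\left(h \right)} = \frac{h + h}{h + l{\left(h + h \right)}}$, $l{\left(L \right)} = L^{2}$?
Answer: $\frac{2790}{13} \approx 214.62$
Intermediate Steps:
$j{\left(h \right)} = \frac{2 h}{h + 4 h^{2}}$ ($j{\left(h \right)} = \frac{h + h}{h + \left(h + h\right)^{2}} = \frac{2 h}{h + \left(2 h\right)^{2}} = \frac{2 h}{h + 4 h^{2}}$)
$- 93 j{\left(3 \right)} \left(-15\right) = - 93 \frac{2}{1 + 4 \cdot 3} \left(-15\right) = - 93 \frac{2}{1 + 12} \left(-15\right) = - 93 \cdot \frac{2}{13} \left(-15\right) = - 93 \cdot 2 \cdot \frac{1}{13} \left(-15\right) = \left(-93\right) \frac{2}{13} \left(-15\right) = \left(- \frac{186}{13}\right) \left(-15\right) = \frac{2790}{13}$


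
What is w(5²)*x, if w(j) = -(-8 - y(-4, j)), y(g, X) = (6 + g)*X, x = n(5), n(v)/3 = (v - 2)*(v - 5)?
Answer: 0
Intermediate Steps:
n(v) = 3*(-5 + v)*(-2 + v) (n(v) = 3*((v - 2)*(v - 5)) = 3*((-2 + v)*(-5 + v)) = 3*((-5 + v)*(-2 + v)) = 3*(-5 + v)*(-2 + v))
x = 0 (x = 30 - 21*5 + 3*5² = 30 - 105 + 3*25 = 30 - 105 + 75 = 0)
y(g, X) = X*(6 + g)
w(j) = 8 + 2*j (w(j) = -(-8 - j*(6 - 4)) = -(-8 - j*2) = -(-8 - 2*j) = 8 + 2*j)
w(5²)*x = (8 + 2*5²)*0 = (8 + 2*25)*0 = (8 + 50)*0 = 58*0 = 0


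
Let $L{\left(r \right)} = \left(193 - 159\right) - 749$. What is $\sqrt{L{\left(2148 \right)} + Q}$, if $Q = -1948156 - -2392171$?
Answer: $10 \sqrt{4433} \approx 665.81$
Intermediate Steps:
$Q = 444015$ ($Q = -1948156 + 2392171 = 444015$)
$L{\left(r \right)} = -715$ ($L{\left(r \right)} = 34 - 749 = -715$)
$\sqrt{L{\left(2148 \right)} + Q} = \sqrt{-715 + 444015} = \sqrt{443300} = 10 \sqrt{4433}$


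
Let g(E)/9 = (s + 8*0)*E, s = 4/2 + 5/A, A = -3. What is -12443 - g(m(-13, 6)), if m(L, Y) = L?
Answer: -12404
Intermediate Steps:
s = 1/3 (s = 4/2 + 5/(-3) = 4*(1/2) + 5*(-1/3) = 2 - 5/3 = 1/3 ≈ 0.33333)
g(E) = 3*E (g(E) = 9*((1/3 + 8*0)*E) = 9*((1/3 + 0)*E) = 9*(E/3) = 3*E)
-12443 - g(m(-13, 6)) = -12443 - 3*(-13) = -12443 - 1*(-39) = -12443 + 39 = -12404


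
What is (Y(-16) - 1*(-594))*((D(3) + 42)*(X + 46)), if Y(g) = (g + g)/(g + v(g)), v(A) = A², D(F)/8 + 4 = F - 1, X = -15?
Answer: 7179848/15 ≈ 4.7866e+5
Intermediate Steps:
D(F) = -40 + 8*F (D(F) = -32 + 8*(F - 1) = -32 + 8*(-1 + F) = -32 + (-8 + 8*F) = -40 + 8*F)
Y(g) = 2*g/(g + g²) (Y(g) = (g + g)/(g + g²) = (2*g)/(g + g²) = 2*g/(g + g²))
(Y(-16) - 1*(-594))*((D(3) + 42)*(X + 46)) = (2/(1 - 16) - 1*(-594))*(((-40 + 8*3) + 42)*(-15 + 46)) = (2/(-15) + 594)*(((-40 + 24) + 42)*31) = (2*(-1/15) + 594)*((-16 + 42)*31) = (-2/15 + 594)*(26*31) = (8908/15)*806 = 7179848/15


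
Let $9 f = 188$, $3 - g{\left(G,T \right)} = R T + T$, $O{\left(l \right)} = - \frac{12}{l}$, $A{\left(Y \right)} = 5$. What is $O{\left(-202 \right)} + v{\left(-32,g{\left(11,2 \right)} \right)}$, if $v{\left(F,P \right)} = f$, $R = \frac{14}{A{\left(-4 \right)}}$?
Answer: $\frac{19042}{909} \approx 20.948$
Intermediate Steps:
$R = \frac{14}{5} \approx 2.8$
$g{\left(G,T \right)} = 3 - \frac{19 T}{5}$ ($g{\left(G,T \right)} = 3 - \left(\frac{14 T}{5} + T\right) = 3 - \frac{19 T}{5}$)
$f = \frac{188}{9}$ ($f = \frac{1}{9} \cdot 188 = \frac{188}{9} \approx 20.889$)
$v{\left(F,P \right)} = \frac{188}{9}$
$O{\left(-202 \right)} + v{\left(-32,g{\left(11,2 \right)} \right)} = - \frac{12}{-202} + \frac{188}{9} = \left(-12\right) \left(- \frac{1}{202}\right) + \frac{188}{9} = \frac{6}{101} + \frac{188}{9} = \frac{19042}{909}$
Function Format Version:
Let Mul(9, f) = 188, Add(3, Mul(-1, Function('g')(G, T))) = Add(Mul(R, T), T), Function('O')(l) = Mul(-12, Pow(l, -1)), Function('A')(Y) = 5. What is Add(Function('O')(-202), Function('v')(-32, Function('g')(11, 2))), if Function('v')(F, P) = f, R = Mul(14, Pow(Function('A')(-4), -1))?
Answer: Rational(19042, 909) ≈ 20.948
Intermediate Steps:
R = Rational(14, 5) (R = Mul(14, Pow(5, -1)) = Mul(14, Rational(1, 5)) = Rational(14, 5) ≈ 2.8000)
Function('g')(G, T) = Add(3, Mul(Rational(-19, 5), T)) (Function('g')(G, T) = Add(3, Mul(-1, Add(Mul(Rational(14, 5), T), T))) = Add(3, Mul(-1, Mul(Rational(19, 5), T))) = Add(3, Mul(Rational(-19, 5), T)))
f = Rational(188, 9) (f = Mul(Rational(1, 9), 188) = Rational(188, 9) ≈ 20.889)
Function('v')(F, P) = Rational(188, 9)
Add(Function('O')(-202), Function('v')(-32, Function('g')(11, 2))) = Add(Mul(-12, Pow(-202, -1)), Rational(188, 9)) = Add(Mul(-12, Rational(-1, 202)), Rational(188, 9)) = Add(Rational(6, 101), Rational(188, 9)) = Rational(19042, 909)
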